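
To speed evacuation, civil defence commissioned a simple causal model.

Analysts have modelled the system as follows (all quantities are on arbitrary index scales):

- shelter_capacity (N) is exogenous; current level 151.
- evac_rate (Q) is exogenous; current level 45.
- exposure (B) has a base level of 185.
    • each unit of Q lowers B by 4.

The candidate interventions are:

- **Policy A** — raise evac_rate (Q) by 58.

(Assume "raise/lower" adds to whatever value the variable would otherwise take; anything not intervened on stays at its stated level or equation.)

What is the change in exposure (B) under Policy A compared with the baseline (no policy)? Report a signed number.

-232

Baseline:
  Q = 45
  B = 185 − 4·45 = 5
Policy A (Q + 58):
  Q = 45 + 58 = 103
  B = 185 − 4·103 = -227
Change in B: -227 − 5 = -232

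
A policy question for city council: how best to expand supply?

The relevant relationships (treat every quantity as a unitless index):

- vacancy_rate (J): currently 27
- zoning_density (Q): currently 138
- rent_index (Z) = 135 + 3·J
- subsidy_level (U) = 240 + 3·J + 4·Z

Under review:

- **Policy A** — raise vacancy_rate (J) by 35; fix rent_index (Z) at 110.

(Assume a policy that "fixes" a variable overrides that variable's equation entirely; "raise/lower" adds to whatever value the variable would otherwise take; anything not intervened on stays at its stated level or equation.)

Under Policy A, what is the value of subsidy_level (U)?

Policy A (J + 35, Z := 110):
  J = 27 + 35 = 62
  Z = 110
  U = 240 + 3·62 + 4·110 = 866

866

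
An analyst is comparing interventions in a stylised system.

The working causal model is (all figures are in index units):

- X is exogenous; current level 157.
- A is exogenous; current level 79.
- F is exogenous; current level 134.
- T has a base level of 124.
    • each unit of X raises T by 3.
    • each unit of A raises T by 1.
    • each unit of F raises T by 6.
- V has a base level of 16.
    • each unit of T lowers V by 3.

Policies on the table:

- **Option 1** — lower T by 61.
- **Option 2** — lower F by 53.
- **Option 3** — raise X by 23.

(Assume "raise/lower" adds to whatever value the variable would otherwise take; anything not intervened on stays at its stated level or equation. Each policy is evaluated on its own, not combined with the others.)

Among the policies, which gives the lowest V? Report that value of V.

-4625

Option 1 (T − 61):
  X = 157
  A = 79
  F = 134
  T = 124 + 3·157 + 79 + 6·134 (−61 from intervention) = 1417
  V = 16 − 3·1417 = -4235
Option 2 (F − 53):
  X = 157
  A = 79
  F = 134 − 53 = 81
  T = 124 + 3·157 + 79 + 6·81 = 1160
  V = 16 − 3·1160 = -3464
Option 3 (X + 23):
  X = 157 + 23 = 180
  A = 79
  F = 134
  T = 124 + 3·180 + 79 + 6·134 = 1547
  V = 16 − 3·1547 = -4625
Comparing — Option 1: V=-4235, Option 2: V=-3464, Option 3: V=-4625. Lowest is -4625 (Option 3).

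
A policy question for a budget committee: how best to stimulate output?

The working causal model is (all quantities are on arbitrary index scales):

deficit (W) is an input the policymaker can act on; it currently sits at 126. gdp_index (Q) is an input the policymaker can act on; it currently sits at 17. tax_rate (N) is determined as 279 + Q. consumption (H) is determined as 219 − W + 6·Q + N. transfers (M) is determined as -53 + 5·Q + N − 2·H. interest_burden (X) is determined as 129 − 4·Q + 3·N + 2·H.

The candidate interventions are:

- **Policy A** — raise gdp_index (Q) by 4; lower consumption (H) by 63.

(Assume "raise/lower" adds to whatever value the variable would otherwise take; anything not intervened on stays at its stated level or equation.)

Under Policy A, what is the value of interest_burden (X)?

Policy A (Q + 4, H − 63):
  W = 126
  Q = 17 + 4 = 21
  N = 279 + 21 = 300
  H = 219 − 126 + 6·21 + 300 (−63 from intervention) = 456
  X = 129 − 4·21 + 3·300 + 2·456 = 1857

1857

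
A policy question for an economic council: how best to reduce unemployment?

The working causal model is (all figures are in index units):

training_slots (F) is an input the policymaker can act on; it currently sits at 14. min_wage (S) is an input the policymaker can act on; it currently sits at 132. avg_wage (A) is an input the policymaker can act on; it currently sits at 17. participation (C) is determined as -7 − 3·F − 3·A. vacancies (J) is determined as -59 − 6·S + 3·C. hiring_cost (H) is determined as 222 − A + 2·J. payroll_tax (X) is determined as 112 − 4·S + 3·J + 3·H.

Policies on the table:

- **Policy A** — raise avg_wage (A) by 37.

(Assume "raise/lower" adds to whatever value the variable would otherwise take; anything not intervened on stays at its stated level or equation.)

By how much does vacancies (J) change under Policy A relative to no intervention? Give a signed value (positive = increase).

-333

Baseline:
  F = 14
  S = 132
  A = 17
  C = -7 − 3·14 − 3·17 = -100
  J = -59 − 6·132 + 3·(-100) = -1151
Policy A (A + 37):
  F = 14
  S = 132
  A = 17 + 37 = 54
  C = -7 − 3·14 − 3·54 = -211
  J = -59 − 6·132 + 3·(-211) = -1484
Change in J: -1484 − (-1151) = -333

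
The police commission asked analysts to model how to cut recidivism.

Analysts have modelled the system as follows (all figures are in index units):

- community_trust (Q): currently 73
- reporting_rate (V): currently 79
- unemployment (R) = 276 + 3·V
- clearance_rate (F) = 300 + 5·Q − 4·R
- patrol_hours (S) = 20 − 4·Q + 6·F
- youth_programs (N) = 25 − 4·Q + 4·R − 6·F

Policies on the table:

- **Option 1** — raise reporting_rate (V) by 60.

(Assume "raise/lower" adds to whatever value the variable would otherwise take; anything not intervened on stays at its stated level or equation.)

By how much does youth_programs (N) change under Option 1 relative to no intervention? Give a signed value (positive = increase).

5040

Baseline:
  Q = 73
  V = 79
  R = 276 + 3·79 = 513
  F = 300 + 5·73 − 4·513 = -1387
  N = 25 − 4·73 + 4·513 − 6·(-1387) = 10107
Option 1 (V + 60):
  Q = 73
  V = 79 + 60 = 139
  R = 276 + 3·139 = 693
  F = 300 + 5·73 − 4·693 = -2107
  N = 25 − 4·73 + 4·693 − 6·(-2107) = 15147
Change in N: 15147 − 10107 = 5040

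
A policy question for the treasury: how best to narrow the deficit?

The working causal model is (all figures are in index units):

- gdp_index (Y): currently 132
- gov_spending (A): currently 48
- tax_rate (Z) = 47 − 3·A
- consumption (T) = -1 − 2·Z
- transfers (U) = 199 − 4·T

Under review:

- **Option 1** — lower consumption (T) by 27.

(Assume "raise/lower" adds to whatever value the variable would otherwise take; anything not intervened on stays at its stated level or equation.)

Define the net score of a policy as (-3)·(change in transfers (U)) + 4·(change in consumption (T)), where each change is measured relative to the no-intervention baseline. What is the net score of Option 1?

-432

Baseline:
  A = 48
  Z = 47 − 3·48 = -97
  T = -1 − 2·(-97) = 193
  U = 199 − 4·193 = -573
Option 1 (T − 27):
  A = 48
  Z = 47 − 3·48 = -97
  T = -1 − 2·(-97) (−27 from intervention) = 166
  U = 199 − 4·166 = -465
ΔU = -465 − (-573) = 108; ΔT = 166 − 193 = -27
Score = (-3)·108 + 4·(-27) = -432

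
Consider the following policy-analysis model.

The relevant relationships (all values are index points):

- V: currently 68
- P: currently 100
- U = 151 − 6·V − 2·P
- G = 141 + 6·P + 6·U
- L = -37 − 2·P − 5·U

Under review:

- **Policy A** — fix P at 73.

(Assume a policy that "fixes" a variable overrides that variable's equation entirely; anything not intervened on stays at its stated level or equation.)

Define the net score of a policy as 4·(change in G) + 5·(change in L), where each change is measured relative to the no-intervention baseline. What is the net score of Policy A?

-432

Baseline:
  V = 68
  P = 100
  U = 151 − 6·68 − 2·100 = -457
  G = 141 + 6·100 + 6·(-457) = -2001
  L = -37 − 2·100 − 5·(-457) = 2048
Policy A (P := 73):
  V = 68
  P = 73
  U = 151 − 6·68 − 2·73 = -403
  G = 141 + 6·73 + 6·(-403) = -1839
  L = -37 − 2·73 − 5·(-403) = 1832
ΔG = -1839 − (-2001) = 162; ΔL = 1832 − 2048 = -216
Score = 4·162 + 5·(-216) = -432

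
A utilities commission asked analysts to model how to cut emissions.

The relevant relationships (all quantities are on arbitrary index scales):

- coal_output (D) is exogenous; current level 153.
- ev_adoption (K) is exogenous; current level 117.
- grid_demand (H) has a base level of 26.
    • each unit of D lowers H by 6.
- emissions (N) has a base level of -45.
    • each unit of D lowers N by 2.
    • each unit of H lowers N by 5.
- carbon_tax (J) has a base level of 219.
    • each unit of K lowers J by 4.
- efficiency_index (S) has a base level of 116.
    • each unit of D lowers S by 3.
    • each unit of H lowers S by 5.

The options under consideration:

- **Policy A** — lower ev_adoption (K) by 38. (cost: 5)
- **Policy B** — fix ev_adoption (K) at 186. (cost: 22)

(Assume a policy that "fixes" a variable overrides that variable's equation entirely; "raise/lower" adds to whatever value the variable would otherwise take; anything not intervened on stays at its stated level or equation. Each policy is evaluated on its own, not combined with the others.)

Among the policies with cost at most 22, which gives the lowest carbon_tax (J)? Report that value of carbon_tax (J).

Policy A (K − 38):
  K = 117 − 38 = 79
  J = 219 − 4·79 = -97
Policy B (K := 186):
  K = 186
  J = 219 − 4·186 = -525
Comparing — Policy A: J=-97, Policy B: J=-525. Lowest is -525 (Policy B).

-525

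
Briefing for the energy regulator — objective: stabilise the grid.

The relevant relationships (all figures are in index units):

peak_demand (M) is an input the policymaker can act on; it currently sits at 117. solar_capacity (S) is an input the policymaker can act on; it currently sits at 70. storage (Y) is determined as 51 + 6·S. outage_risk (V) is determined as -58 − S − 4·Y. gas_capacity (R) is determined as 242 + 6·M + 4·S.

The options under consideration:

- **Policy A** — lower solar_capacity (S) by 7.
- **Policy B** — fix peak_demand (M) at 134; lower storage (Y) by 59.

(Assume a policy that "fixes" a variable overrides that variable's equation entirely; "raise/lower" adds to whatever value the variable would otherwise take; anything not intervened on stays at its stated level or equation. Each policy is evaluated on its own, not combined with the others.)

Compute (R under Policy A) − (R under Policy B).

Policy A (S − 7):
  M = 117
  S = 70 − 7 = 63
  R = 242 + 6·117 + 4·63 = 1196
Policy B (M := 134, Y − 59):
  M = 134
  S = 70
  R = 242 + 6·134 + 4·70 = 1326
R: 1196 − 1326 = -130

-130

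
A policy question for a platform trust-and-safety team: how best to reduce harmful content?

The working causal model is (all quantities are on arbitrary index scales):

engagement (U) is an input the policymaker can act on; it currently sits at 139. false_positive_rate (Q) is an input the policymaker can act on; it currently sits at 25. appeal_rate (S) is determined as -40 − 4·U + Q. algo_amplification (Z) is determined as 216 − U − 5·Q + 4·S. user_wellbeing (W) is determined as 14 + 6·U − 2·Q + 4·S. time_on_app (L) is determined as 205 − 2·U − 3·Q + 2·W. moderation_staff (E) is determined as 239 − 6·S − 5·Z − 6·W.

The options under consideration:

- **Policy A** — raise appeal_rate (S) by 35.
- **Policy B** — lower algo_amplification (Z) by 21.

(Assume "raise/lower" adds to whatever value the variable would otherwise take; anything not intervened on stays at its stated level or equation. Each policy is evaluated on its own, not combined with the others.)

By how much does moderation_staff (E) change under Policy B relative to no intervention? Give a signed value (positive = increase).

105

Baseline:
  U = 139
  Q = 25
  S = -40 − 4·139 + 25 = -571
  Z = 216 − 139 − 5·25 + 4·(-571) = -2332
  W = 14 + 6·139 − 2·25 + 4·(-571) = -1486
  E = 239 − 6·(-571) − 5·(-2332) − 6·(-1486) = 24241
Policy B (Z − 21):
  U = 139
  Q = 25
  S = -40 − 4·139 + 25 = -571
  Z = 216 − 139 − 5·25 + 4·(-571) (−21 from intervention) = -2353
  W = 14 + 6·139 − 2·25 + 4·(-571) = -1486
  E = 239 − 6·(-571) − 5·(-2353) − 6·(-1486) = 24346
Change in E: 24346 − 24241 = 105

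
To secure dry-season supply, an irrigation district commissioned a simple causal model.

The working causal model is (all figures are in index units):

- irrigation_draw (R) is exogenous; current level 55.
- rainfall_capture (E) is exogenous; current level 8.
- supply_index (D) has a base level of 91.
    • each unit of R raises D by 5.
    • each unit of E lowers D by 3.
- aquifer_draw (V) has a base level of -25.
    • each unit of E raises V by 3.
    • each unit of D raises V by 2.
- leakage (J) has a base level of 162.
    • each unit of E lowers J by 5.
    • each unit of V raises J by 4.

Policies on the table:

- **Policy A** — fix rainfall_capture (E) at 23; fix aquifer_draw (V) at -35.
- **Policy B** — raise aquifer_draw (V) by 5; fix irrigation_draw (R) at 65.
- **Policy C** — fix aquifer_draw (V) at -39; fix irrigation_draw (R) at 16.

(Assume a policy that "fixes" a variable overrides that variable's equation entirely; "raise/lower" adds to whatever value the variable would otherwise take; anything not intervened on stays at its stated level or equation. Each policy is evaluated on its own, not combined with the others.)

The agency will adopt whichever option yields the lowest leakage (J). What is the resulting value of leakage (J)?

Policy A (E := 23, V := -35):
  R = 55
  E = 23
  D = 91 + 5·55 − 3·23 = 297
  V = -35
  J = 162 − 5·23 + 4·(-35) = -93
Policy B (V + 5, R := 65):
  R = 65
  E = 8
  D = 91 + 5·65 − 3·8 = 392
  V = -25 + 3·8 + 2·392 (+5 from intervention) = 788
  J = 162 − 5·8 + 4·788 = 3274
Policy C (V := -39, R := 16):
  R = 16
  E = 8
  D = 91 + 5·16 − 3·8 = 147
  V = -39
  J = 162 − 5·8 + 4·(-39) = -34
Comparing — Policy A: J=-93, Policy B: J=3274, Policy C: J=-34. Lowest is -93 (Policy A).

-93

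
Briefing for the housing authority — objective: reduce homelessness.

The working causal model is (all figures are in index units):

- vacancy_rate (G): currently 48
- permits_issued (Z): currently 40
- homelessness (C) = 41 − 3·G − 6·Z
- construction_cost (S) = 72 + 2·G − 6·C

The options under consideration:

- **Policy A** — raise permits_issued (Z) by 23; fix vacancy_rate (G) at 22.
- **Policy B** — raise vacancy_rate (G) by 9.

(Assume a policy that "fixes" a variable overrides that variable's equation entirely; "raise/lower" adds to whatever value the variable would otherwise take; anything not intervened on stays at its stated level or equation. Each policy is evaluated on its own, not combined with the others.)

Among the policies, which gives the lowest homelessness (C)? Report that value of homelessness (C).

-403

Policy A (Z + 23, G := 22):
  G = 22
  Z = 40 + 23 = 63
  C = 41 − 3·22 − 6·63 = -403
Policy B (G + 9):
  G = 48 + 9 = 57
  Z = 40
  C = 41 − 3·57 − 6·40 = -370
Comparing — Policy A: C=-403, Policy B: C=-370. Lowest is -403 (Policy A).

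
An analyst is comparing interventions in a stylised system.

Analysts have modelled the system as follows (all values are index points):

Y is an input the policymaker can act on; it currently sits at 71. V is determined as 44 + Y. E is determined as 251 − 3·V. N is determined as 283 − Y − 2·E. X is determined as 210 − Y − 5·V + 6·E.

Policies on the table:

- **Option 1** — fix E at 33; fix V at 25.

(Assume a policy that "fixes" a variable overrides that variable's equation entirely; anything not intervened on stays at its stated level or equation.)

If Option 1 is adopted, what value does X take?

212

Option 1 (E := 33, V := 25):
  Y = 71
  V = 25
  E = 33
  X = 210 − 71 − 5·25 + 6·33 = 212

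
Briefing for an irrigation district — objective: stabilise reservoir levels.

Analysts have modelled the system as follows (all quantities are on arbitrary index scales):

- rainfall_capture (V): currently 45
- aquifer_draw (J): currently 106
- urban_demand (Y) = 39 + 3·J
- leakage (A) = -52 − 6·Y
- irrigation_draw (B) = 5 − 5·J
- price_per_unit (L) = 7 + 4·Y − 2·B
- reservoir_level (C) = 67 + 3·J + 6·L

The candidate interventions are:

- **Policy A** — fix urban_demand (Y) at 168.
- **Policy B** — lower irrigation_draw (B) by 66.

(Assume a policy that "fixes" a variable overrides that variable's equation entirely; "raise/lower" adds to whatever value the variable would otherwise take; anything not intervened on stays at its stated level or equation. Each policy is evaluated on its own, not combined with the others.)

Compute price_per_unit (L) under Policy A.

1729

Policy A (Y := 168):
  J = 106
  Y = 168
  B = 5 − 5·106 = -525
  L = 7 + 4·168 − 2·(-525) = 1729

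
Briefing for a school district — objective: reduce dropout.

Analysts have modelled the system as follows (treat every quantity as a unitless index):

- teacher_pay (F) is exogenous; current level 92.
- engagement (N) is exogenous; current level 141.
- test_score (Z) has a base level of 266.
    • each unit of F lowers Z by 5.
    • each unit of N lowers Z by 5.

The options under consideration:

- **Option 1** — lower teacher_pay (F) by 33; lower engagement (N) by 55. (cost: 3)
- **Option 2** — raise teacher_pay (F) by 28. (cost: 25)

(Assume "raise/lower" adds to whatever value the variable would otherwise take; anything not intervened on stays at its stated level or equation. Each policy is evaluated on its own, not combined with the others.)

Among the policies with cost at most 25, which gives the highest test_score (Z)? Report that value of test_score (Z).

Option 1 (F − 33, N − 55):
  F = 92 − 33 = 59
  N = 141 − 55 = 86
  Z = 266 − 5·59 − 5·86 = -459
Option 2 (F + 28):
  F = 92 + 28 = 120
  N = 141
  Z = 266 − 5·120 − 5·141 = -1039
Comparing — Option 1: Z=-459, Option 2: Z=-1039. Highest is -459 (Option 1).

-459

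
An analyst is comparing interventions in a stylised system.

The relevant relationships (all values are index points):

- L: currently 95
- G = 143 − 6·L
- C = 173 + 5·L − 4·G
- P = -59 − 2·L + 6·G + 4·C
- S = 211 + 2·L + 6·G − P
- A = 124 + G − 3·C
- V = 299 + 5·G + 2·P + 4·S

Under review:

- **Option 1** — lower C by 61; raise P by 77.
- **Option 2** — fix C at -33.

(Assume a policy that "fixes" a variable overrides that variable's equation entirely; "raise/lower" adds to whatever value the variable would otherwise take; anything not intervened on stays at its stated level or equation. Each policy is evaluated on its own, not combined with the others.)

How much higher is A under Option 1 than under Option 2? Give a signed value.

-6984

Option 1 (C − 61, P + 77):
  L = 95
  G = 143 − 6·95 = -427
  C = 173 + 5·95 − 4·(-427) (−61 from intervention) = 2295
  A = 124 + (-427) − 3·2295 = -7188
Option 2 (C := -33):
  L = 95
  G = 143 − 6·95 = -427
  C = -33
  A = 124 + (-427) − 3·(-33) = -204
A: -7188 − (-204) = -6984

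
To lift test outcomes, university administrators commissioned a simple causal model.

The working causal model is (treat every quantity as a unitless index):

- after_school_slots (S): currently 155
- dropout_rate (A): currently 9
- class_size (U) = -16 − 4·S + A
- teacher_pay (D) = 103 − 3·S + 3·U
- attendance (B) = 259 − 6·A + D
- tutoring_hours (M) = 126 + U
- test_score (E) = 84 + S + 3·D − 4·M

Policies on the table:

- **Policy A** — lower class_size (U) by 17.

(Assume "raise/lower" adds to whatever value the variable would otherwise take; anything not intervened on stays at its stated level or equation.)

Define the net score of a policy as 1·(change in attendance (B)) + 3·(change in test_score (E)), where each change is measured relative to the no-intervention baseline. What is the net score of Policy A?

Baseline:
  S = 155
  A = 9
  U = -16 − 4·155 + 9 = -627
  D = 103 − 3·155 + 3·(-627) = -2243
  B = 259 − 6·9 + (-2243) = -2038
  M = 126 + (-627) = -501
  E = 84 + 155 + 3·(-2243) − 4·(-501) = -4486
Policy A (U − 17):
  S = 155
  A = 9
  U = -16 − 4·155 + 9 (−17 from intervention) = -644
  D = 103 − 3·155 + 3·(-644) = -2294
  B = 259 − 6·9 + (-2294) = -2089
  M = 126 + (-644) = -518
  E = 84 + 155 + 3·(-2294) − 4·(-518) = -4571
ΔB = -2089 − (-2038) = -51; ΔE = -4571 − (-4486) = -85
Score = 1·(-51) + 3·(-85) = -306

-306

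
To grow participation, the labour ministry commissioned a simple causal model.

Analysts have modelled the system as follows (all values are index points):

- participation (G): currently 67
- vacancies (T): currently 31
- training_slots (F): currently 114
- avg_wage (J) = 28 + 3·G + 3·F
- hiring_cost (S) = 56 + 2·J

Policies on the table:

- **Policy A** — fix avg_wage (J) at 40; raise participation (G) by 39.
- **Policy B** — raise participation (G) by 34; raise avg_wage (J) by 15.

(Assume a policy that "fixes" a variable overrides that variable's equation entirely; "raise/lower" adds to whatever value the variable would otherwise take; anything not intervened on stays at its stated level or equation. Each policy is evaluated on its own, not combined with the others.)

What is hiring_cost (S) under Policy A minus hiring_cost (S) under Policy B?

-1296

Policy A (J := 40, G + 39):
  G = 67 + 39 = 106
  F = 114
  J = 40
  S = 56 + 2·40 = 136
Policy B (G + 34, J + 15):
  G = 67 + 34 = 101
  F = 114
  J = 28 + 3·101 + 3·114 (+15 from intervention) = 688
  S = 56 + 2·688 = 1432
S: 136 − 1432 = -1296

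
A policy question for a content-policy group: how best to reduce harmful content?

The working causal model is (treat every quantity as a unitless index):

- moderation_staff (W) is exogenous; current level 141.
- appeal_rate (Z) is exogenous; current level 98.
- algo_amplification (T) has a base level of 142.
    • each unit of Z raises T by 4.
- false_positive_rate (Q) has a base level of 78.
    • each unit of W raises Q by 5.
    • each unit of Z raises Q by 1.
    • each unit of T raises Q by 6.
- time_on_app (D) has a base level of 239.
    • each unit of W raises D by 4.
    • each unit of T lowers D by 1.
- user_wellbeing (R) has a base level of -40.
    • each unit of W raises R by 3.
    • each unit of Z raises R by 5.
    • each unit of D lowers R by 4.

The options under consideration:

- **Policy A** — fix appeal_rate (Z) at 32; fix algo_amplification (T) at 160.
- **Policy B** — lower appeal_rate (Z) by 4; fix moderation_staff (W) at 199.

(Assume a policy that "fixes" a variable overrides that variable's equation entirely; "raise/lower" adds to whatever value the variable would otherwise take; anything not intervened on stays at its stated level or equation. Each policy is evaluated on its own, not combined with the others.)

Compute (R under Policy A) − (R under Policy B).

Policy A (Z := 32, T := 160):
  W = 141
  Z = 32
  T = 160
  D = 239 + 4·141 − 160 = 643
  R = -40 + 3·141 + 5·32 − 4·643 = -2029
Policy B (Z − 4, W := 199):
  W = 199
  Z = 98 − 4 = 94
  T = 142 + 4·94 = 518
  D = 239 + 4·199 − 518 = 517
  R = -40 + 3·199 + 5·94 − 4·517 = -1041
R: -2029 − (-1041) = -988

-988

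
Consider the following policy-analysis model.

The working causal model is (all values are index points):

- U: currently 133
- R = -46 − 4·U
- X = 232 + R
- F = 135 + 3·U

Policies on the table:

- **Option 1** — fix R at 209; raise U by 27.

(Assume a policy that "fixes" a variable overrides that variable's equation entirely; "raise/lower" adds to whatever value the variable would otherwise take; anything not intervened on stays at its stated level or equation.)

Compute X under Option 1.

Option 1 (R := 209, U + 27):
  U = 133 + 27 = 160
  R = 209
  X = 232 + 209 = 441

441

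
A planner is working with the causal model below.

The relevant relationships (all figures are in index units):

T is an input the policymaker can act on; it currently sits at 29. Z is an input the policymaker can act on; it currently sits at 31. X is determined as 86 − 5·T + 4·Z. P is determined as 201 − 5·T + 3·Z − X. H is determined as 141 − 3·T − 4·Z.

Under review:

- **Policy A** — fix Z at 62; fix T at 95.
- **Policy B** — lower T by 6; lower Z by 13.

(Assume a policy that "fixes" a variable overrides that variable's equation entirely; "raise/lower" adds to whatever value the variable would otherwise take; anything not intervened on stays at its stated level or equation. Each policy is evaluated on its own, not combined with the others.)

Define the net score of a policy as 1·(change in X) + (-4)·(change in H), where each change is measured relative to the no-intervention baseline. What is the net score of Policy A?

1082

Baseline:
  T = 29
  Z = 31
  X = 86 − 5·29 + 4·31 = 65
  H = 141 − 3·29 − 4·31 = -70
Policy A (Z := 62, T := 95):
  T = 95
  Z = 62
  X = 86 − 5·95 + 4·62 = -141
  H = 141 − 3·95 − 4·62 = -392
ΔX = -141 − 65 = -206; ΔH = -392 − (-70) = -322
Score = 1·(-206) + (-4)·(-322) = 1082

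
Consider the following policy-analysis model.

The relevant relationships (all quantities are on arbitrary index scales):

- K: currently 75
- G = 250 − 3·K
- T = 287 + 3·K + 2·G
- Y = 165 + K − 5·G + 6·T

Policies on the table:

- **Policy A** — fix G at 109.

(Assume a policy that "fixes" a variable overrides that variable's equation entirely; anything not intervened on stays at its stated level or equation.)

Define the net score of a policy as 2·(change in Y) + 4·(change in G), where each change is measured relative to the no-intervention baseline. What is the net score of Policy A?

Baseline:
  K = 75
  G = 250 − 3·75 = 25
  T = 287 + 3·75 + 2·25 = 562
  Y = 165 + 75 − 5·25 + 6·562 = 3487
Policy A (G := 109):
  K = 75
  G = 109
  T = 287 + 3·75 + 2·109 = 730
  Y = 165 + 75 − 5·109 + 6·730 = 4075
ΔY = 4075 − 3487 = 588; ΔG = 109 − 25 = 84
Score = 2·588 + 4·84 = 1512

1512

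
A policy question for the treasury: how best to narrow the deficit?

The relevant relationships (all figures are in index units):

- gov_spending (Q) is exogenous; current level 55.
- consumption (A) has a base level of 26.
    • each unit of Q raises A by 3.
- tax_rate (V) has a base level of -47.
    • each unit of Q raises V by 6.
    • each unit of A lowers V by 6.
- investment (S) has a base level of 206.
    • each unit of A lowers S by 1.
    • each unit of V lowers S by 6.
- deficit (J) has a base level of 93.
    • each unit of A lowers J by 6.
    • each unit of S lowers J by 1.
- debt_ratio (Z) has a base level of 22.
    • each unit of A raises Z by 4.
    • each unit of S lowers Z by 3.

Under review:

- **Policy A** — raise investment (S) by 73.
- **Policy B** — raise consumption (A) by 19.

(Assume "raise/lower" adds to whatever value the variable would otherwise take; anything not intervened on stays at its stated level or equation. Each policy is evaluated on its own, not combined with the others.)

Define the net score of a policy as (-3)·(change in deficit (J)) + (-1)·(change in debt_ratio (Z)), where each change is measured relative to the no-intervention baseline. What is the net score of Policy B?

4256

Baseline:
  Q = 55
  A = 26 + 3·55 = 191
  V = -47 + 6·55 − 6·191 = -863
  S = 206 − 191 − 6·(-863) = 5193
  J = 93 − 6·191 − 5193 = -6246
  Z = 22 + 4·191 − 3·5193 = -14793
Policy B (A + 19):
  Q = 55
  A = 26 + 3·55 (+19 from intervention) = 210
  V = -47 + 6·55 − 6·210 = -977
  S = 206 − 210 − 6·(-977) = 5858
  J = 93 − 6·210 − 5858 = -7025
  Z = 22 + 4·210 − 3·5858 = -16712
ΔJ = -7025 − (-6246) = -779; ΔZ = -16712 − (-14793) = -1919
Score = (-3)·(-779) + (-1)·(-1919) = 4256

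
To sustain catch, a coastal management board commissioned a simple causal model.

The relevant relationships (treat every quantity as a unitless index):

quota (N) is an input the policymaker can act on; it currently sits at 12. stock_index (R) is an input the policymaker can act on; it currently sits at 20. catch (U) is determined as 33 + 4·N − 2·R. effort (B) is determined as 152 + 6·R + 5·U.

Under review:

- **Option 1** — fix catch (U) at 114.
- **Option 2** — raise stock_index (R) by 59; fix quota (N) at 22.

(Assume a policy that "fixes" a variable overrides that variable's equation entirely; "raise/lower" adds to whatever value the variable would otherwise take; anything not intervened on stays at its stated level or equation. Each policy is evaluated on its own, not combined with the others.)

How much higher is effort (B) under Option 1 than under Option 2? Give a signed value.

401

Option 1 (U := 114):
  N = 12
  R = 20
  U = 114
  B = 152 + 6·20 + 5·114 = 842
Option 2 (R + 59, N := 22):
  N = 22
  R = 20 + 59 = 79
  U = 33 + 4·22 − 2·79 = -37
  B = 152 + 6·79 + 5·(-37) = 441
B: 842 − 441 = 401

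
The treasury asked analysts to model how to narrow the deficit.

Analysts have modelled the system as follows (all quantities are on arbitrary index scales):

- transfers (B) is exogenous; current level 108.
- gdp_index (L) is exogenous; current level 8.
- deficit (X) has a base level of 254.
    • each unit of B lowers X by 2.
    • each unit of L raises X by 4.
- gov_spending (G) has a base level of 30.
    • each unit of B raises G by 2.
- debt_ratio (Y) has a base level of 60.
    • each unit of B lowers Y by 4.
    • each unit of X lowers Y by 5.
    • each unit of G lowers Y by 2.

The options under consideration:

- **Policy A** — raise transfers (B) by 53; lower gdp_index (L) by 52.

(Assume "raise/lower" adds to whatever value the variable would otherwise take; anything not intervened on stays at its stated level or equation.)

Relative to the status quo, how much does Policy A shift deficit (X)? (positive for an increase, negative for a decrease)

Baseline:
  B = 108
  L = 8
  X = 254 − 2·108 + 4·8 = 70
Policy A (B + 53, L − 52):
  B = 108 + 53 = 161
  L = 8 − 52 = -44
  X = 254 − 2·161 + 4·(-44) = -244
Change in X: -244 − 70 = -314

-314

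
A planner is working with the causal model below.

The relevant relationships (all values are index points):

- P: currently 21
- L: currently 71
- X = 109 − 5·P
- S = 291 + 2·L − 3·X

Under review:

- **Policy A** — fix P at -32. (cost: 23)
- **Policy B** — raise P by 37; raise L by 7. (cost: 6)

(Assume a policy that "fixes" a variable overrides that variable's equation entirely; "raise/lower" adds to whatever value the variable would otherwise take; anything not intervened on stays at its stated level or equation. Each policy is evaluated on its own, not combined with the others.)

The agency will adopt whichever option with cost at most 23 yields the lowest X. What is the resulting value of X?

-181

Policy A (P := -32):
  P = -32
  X = 109 − 5·(-32) = 269
Policy B (P + 37, L + 7):
  P = 21 + 37 = 58
  X = 109 − 5·58 = -181
Comparing — Policy A: X=269, Policy B: X=-181. Lowest is -181 (Policy B).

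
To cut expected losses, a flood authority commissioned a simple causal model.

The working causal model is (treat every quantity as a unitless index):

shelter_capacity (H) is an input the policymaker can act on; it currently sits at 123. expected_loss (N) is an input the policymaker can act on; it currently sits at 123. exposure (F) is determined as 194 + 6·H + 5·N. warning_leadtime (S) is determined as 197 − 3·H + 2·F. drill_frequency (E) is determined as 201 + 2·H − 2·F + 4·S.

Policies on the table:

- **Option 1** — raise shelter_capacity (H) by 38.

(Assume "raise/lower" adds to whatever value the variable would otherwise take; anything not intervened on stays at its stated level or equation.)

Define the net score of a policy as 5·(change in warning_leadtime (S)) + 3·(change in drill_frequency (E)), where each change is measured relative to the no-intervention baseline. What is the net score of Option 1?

4674

Baseline:
  H = 123
  N = 123
  F = 194 + 6·123 + 5·123 = 1547
  S = 197 − 3·123 + 2·1547 = 2922
  E = 201 + 2·123 − 2·1547 + 4·2922 = 9041
Option 1 (H + 38):
  H = 123 + 38 = 161
  N = 123
  F = 194 + 6·161 + 5·123 = 1775
  S = 197 − 3·161 + 2·1775 = 3264
  E = 201 + 2·161 − 2·1775 + 4·3264 = 10029
ΔS = 3264 − 2922 = 342; ΔE = 10029 − 9041 = 988
Score = 5·342 + 3·988 = 4674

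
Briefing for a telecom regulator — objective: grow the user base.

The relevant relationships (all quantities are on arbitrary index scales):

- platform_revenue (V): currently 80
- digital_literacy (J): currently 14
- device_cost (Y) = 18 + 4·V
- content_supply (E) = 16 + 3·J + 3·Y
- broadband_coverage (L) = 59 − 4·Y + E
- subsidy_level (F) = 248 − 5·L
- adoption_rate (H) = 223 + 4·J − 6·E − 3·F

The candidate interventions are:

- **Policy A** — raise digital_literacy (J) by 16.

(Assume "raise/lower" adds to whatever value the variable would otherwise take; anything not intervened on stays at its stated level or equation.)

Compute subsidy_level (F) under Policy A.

Policy A (J + 16):
  V = 80
  J = 14 + 16 = 30
  Y = 18 + 4·80 = 338
  E = 16 + 3·30 + 3·338 = 1120
  L = 59 − 4·338 + 1120 = -173
  F = 248 − 5·(-173) = 1113

1113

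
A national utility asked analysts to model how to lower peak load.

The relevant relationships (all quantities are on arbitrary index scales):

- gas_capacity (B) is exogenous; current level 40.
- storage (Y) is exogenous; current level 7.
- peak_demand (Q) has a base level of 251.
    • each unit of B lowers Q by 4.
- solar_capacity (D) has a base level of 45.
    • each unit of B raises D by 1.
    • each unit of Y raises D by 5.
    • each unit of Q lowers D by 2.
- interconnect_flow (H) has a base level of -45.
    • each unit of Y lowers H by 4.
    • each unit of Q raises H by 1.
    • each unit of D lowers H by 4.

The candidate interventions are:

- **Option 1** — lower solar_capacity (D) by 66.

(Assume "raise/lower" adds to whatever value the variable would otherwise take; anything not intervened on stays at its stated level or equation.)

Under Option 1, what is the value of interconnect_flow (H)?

530

Option 1 (D − 66):
  B = 40
  Y = 7
  Q = 251 − 4·40 = 91
  D = 45 + 40 + 5·7 − 2·91 (−66 from intervention) = -128
  H = -45 − 4·7 + 91 − 4·(-128) = 530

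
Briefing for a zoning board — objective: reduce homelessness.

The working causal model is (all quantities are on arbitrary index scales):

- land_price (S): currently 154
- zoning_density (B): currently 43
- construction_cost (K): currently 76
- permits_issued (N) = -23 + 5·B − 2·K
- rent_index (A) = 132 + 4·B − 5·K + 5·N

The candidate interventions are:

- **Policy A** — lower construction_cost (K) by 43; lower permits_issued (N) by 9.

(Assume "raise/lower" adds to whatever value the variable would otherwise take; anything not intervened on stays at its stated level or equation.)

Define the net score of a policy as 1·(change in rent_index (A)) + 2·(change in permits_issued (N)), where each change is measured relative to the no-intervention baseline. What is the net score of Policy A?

Baseline:
  B = 43
  K = 76
  N = -23 + 5·43 − 2·76 = 40
  A = 132 + 4·43 − 5·76 + 5·40 = 124
Policy A (K − 43, N − 9):
  B = 43
  K = 76 − 43 = 33
  N = -23 + 5·43 − 2·33 (−9 from intervention) = 117
  A = 132 + 4·43 − 5·33 + 5·117 = 724
ΔA = 724 − 124 = 600; ΔN = 117 − 40 = 77
Score = 1·600 + 2·77 = 754

754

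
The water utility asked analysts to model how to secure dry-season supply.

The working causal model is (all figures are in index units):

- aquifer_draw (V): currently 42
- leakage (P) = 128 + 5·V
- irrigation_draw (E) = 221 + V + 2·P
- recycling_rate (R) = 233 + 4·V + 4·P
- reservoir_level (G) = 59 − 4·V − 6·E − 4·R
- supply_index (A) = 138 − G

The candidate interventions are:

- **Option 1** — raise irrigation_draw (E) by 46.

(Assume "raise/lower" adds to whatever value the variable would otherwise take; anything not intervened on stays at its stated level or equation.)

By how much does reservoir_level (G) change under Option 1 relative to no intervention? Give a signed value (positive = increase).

Baseline:
  V = 42
  P = 128 + 5·42 = 338
  E = 221 + 42 + 2·338 = 939
  R = 233 + 4·42 + 4·338 = 1753
  G = 59 − 4·42 − 6·939 − 4·1753 = -12755
Option 1 (E + 46):
  V = 42
  P = 128 + 5·42 = 338
  E = 221 + 42 + 2·338 (+46 from intervention) = 985
  R = 233 + 4·42 + 4·338 = 1753
  G = 59 − 4·42 − 6·985 − 4·1753 = -13031
Change in G: -13031 − (-12755) = -276

-276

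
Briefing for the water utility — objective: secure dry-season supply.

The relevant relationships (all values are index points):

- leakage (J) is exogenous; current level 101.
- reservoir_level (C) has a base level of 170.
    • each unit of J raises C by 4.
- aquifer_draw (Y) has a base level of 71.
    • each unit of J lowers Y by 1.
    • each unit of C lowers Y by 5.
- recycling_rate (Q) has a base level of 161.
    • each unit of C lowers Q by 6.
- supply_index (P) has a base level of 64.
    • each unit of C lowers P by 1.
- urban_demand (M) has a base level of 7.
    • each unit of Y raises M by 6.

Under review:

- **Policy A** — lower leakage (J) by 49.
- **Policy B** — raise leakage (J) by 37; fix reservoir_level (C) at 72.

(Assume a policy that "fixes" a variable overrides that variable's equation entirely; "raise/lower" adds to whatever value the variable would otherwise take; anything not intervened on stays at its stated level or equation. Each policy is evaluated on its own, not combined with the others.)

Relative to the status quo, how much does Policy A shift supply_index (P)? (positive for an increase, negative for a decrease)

Baseline:
  J = 101
  C = 170 + 4·101 = 574
  P = 64 − 574 = -510
Policy A (J − 49):
  J = 101 − 49 = 52
  C = 170 + 4·52 = 378
  P = 64 − 378 = -314
Change in P: -314 − (-510) = 196

196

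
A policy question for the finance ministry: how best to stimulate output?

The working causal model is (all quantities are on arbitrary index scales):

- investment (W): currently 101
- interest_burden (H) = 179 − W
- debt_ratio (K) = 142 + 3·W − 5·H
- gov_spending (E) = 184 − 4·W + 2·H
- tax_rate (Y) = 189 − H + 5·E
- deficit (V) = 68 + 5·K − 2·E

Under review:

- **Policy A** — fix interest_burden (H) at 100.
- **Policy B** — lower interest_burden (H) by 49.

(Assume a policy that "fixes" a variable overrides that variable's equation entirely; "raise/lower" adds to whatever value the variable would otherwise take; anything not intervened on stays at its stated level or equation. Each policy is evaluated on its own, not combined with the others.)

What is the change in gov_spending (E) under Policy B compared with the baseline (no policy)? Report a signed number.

-98

Baseline:
  W = 101
  H = 179 − 101 = 78
  E = 184 − 4·101 + 2·78 = -64
Policy B (H − 49):
  W = 101
  H = 179 − 101 (−49 from intervention) = 29
  E = 184 − 4·101 + 2·29 = -162
Change in E: -162 − (-64) = -98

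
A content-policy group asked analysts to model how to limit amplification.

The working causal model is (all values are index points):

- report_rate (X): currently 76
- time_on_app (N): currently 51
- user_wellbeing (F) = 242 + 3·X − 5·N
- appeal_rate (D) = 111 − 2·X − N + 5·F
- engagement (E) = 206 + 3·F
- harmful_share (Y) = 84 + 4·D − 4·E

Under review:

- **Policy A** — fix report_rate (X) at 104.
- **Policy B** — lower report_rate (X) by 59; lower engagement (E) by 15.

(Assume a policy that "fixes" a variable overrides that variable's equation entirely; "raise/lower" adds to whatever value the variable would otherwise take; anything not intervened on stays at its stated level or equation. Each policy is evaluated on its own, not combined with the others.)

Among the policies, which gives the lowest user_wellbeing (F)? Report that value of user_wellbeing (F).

Policy A (X := 104):
  X = 104
  N = 51
  F = 242 + 3·104 − 5·51 = 299
Policy B (X − 59, E − 15):
  X = 76 − 59 = 17
  N = 51
  F = 242 + 3·17 − 5·51 = 38
Comparing — Policy A: F=299, Policy B: F=38. Lowest is 38 (Policy B).

38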